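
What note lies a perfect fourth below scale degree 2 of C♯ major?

A#

Scale degree 2 of C# major is D#.
A perfect fourth (5 semitones) below D# lands on the letter A, giving A#.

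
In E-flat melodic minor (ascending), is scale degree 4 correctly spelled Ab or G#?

Each scale degree takes a distinct letter name. Degree 4 of a scale on E must use the letter A.
Ab and G# are enharmonically the same pitch, but only Ab uses the letter A, so it is the correct spelling here.

Ab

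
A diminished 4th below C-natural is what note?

G#

A fourth below C lands on the letter G.
A diminished fourth spans 4 semitones, so C moves to pitch class 8. On the letter G that is G#.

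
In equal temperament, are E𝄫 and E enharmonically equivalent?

No

Two spellings are enharmonically equivalent only if they share a pitch class.
Here Ebb → 2, E → 4; 2 ≠ 4, so they are not.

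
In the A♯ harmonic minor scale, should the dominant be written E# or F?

Each scale degree takes a distinct letter name. Degree 5 of a scale on A must use the letter E.
E# and F are enharmonically the same pitch, but only E# uses the letter E, so it is the correct spelling here.

E#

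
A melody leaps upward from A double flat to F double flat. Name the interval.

Counting letters A–B–C–D–E–F gives a sixth.
Abb→Fbb = 8 semitones, 1 narrower than the major sixth (9), so minor.

minor sixth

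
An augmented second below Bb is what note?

Abb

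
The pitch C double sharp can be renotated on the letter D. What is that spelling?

D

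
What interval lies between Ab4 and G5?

major seventh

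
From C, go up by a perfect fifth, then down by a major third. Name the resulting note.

Eb

A perfect fifth up from C is G (letter G, 7 semitones up).
A major third down from G is Eb (letter E, 4 semitones down).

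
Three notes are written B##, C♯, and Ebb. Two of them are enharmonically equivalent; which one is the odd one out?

In 12-tone equal temperament, enharmonic equivalents share a pitch class. B## is pitch class 1; C# is pitch class 1; Ebb is pitch class 2.
B## and C# share pitch class 1, while Ebb is pitch class 2.

Ebb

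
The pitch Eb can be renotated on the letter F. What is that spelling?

Fbb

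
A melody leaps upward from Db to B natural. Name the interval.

The letter names run D→B, a span of 5 letter steps, so the interval is some kind of sixth.
Db to B is 10 semitones. A major sixth is 9, so 10 makes it augmented.

augmented sixth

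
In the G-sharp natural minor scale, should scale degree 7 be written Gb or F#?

F#

Each scale degree takes a distinct letter name. Degree 7 of a scale on G must use the letter F.
F# and Gb are enharmonically the same pitch, but only F# uses the letter F, so it is the correct spelling here.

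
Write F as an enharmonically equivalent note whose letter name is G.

Gbb

F is pitch class 5. The letter G alone is pitch class 7.
To reach pitch class 5 from G requires an offset of -2 semitones, i.e. double flat: Gbb.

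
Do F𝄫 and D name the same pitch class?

Two spellings are enharmonically equivalent only if they share a pitch class.
Here Fbb → 3, D → 2; 2 ≠ 3, so they are not.

No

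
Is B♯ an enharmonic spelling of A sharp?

No

Two spellings are enharmonically equivalent only if they share a pitch class.
Here B# → 0, A# → 10; 0 ≠ 10, so they are not.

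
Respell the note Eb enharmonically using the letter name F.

Fbb

Eb is pitch class 3. The letter F alone is pitch class 5.
To reach pitch class 3 from F requires an offset of -2 semitones, i.e. double flat: Fbb.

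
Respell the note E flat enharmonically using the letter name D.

Eb is pitch class 3. The letter D alone is pitch class 2.
To reach pitch class 3 from D requires an offset of +1 semitone, i.e. sharp: D#.

D#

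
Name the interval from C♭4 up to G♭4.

perfect fifth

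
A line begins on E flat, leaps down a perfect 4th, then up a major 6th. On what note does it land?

G

A perfect fourth down from Eb is Bb (letter B, 5 semitones down).
A major sixth up from Bb is G (letter G, 9 semitones up).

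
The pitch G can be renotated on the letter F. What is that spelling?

Plain F sits 2 semitones below G, so on the letter F the same pitch needs a double sharp: F##.

F##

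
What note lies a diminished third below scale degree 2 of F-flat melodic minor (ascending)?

Scale degree 2 of Fb melodic minor (ascending) is Gb.
A diminished third (2 semitones) below Gb lands on the letter E, giving E.

E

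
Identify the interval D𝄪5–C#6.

diminished seventh

Counting letters D–E–F–G–A–B–C gives a seventh.
D##→C# = 9 semitones, 2 narrower than the major seventh (11), so diminished.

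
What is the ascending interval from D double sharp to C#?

Counting letters D–E–F–G–A–B–C gives a seventh.
D##→C# = 9 semitones, 2 narrower than the major seventh (11), so diminished.

diminished seventh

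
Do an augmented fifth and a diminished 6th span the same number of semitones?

No

An augmented fifth spans 8 semitones; a diminished sixth spans 7.
The spans differ, so they are not enharmonic equivalents.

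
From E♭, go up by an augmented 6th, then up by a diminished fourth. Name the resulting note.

F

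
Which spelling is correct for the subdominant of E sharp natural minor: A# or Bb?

A#

Each scale degree takes a distinct letter name. Degree 4 of a scale on E must use the letter A.
A# and Bb are enharmonically the same pitch, but only A# uses the letter A, so it is the correct spelling here.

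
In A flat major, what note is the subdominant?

The Ab major scale runs Ab Bb C Db Eb F G.
Degree 4 is Db.

Db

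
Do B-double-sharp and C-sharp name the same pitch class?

B## is pitch class 1; C# is pitch class 1.
All spellings map to pitch class 1, so they are enharmonically equivalent.

Yes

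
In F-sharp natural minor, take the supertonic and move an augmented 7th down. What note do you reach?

Ab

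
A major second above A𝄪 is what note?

A up a major second is B, so the target letter is B.
From A##, a major second is 2 semitones up: B##.

B##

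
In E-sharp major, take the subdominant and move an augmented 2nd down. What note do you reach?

G

The subdominant of E# major is A#.
An augmented second (3 semitones) below A# lands on the letter G, giving G.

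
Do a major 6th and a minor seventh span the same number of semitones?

No

A major sixth spans 9 semitones; a minor seventh spans 10.
The spans differ, so they are not enharmonic equivalents.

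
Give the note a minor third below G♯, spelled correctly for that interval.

E#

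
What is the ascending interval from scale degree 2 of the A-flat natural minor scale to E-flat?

perfect fourth

Scale degree 2 of Ab natural minor is Bb.
Bb up to Eb: letters B→E make it a fourth; 5 semitones makes it perfect.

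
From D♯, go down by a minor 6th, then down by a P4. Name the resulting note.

C##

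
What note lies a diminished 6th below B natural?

A sixth below B lands on the letter D.
A diminished sixth spans 7 semitones, so B moves to pitch class 4. On the letter D that is D##.

D##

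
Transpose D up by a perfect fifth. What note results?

A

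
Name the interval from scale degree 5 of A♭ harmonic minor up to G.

Scale degree 5 of Ab harmonic minor is Eb.
Eb up to G: letters E→G make it a third; 4 semitones makes it major.

major third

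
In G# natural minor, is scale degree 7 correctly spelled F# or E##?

F#

Each scale degree takes a distinct letter name. Degree 7 of a scale on G must use the letter F.
F# and E## are enharmonically the same pitch, but only F# uses the letter F, so it is the correct spelling here.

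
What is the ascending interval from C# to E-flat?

diminished third

The letter names run C→E, a span of 2 letter steps, so the interval is some kind of third.
C# to Eb is 2 semitones. A major third is 4, so 2 makes it diminished.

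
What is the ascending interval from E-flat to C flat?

The letter names run E→C, a span of 5 letter steps, so the interval is some kind of sixth.
Eb to Cb is 8 semitones. A major sixth is 9, so 8 makes it minor.

minor sixth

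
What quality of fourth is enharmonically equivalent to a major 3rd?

A major third spans 4 semitones.
A fourth spanning 4 semitones is diminished (the perfect fourth is 5).

diminished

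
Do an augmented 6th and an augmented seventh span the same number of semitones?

An augmented sixth spans 10 semitones; an augmented seventh spans 12.
The spans differ, so they are not enharmonic equivalents.

No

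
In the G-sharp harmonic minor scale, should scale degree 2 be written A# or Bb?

Each scale degree takes a distinct letter name. Degree 2 of a scale on G must use the letter A.
A# and Bb are enharmonically the same pitch, but only A# uses the letter A, so it is the correct spelling here.

A#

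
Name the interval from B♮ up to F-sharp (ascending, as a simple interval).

The letter names run B→F, a span of 4 letter steps, so the interval is some kind of fifth.
B to F# is 7 semitones. A perfect fifth is 7, so 7 makes it perfect.

perfect fifth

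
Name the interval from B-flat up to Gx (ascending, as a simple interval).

doubly augmented sixth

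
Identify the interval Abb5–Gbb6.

minor seventh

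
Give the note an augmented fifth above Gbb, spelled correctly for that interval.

G up a perfect fifth is D, so the target letter is D.
From Gbb, an augmented fifth is 8 semitones up: Db.

Db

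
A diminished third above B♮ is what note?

A third above B lands on the letter D.
A diminished third spans 2 semitones, so B moves to pitch class 1. On the letter D that is Db.

Db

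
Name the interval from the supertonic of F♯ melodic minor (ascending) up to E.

minor sixth

The supertonic of F# melodic minor (ascending) is G#.
G# up to E: letters G→E make it a sixth; 8 semitones makes it minor.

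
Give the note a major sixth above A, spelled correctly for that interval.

A sixth above A lands on the letter F.
A major sixth spans 9 semitones, so A moves to pitch class 6. On the letter F that is F#.

F#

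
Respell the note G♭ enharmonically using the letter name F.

F#

Gb is pitch class 6. The letter F alone is pitch class 5.
To reach pitch class 6 from F requires an offset of +1 semitone, i.e. sharp: F#.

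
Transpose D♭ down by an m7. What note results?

Eb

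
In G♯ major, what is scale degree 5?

D#

The G# major scale runs G# A# B# C# D# E# F##.
Degree 5 is D#.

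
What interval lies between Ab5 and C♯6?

The letter names run A→C, a span of 2 letter steps, so the interval is some kind of third.
Ab to C# is 5 semitones. A major third is 4, so 5 makes it augmented.

augmented third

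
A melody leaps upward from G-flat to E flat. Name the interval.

Counting letters G–A–B–C–D–E gives a sixth.
Gb→Eb = 9 semitones, exactly the major sixth.

major sixth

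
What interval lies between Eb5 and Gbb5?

Counting letters E–F–G gives a third.
Eb→Gbb = 2 semitones, 2 narrower than the major third (4), so diminished.

diminished third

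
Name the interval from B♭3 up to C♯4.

augmented second

The letter names run B→C, a span of 1 letter step, so the interval is some kind of second.
Bb to C# is 3 semitones. A major second is 2, so 3 makes it augmented.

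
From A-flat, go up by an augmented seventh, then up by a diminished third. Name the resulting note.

An augmented seventh up from Ab is G# (letter G, 12 semitones up).
A diminished third up from G# is Bb (letter B, 2 semitones up).

Bb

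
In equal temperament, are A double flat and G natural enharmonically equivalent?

Yes

Abb = pitch class 7 and G = pitch class 7 — the same pitch class, so they are enharmonic equivalents.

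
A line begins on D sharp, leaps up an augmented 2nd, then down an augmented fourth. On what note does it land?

B#

An augmented second up from D# is E## (letter E, 3 semitones up).
An augmented fourth down from E## is B# (letter B, 6 semitones down).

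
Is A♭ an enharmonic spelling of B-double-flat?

No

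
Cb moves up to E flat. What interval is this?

major third

The letter names run C→E, a span of 2 letter steps, so the interval is some kind of third.
Cb to Eb is 4 semitones. A major third is 4, so 4 makes it major.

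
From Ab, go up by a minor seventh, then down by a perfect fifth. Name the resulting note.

Cb

A minor seventh up from Ab is Gb (letter G, 10 semitones up).
A perfect fifth down from Gb is Cb (letter C, 7 semitones down).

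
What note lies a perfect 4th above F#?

B

F up a perfect fourth is Bb, so the target letter is B.
From F#, a perfect fourth is 5 semitones up: B.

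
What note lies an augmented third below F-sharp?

Db

F down a major third is Db, so the target letter is D.
From F#, an augmented third is 5 semitones down: Db.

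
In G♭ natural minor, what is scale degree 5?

The Gb natural minor scale runs Gb Ab Bbb Cb Db Ebb Fb.
Degree 5 is Db.

Db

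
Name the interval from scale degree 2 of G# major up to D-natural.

diminished fourth

Scale degree 2 of G# major is A#.
A# up to D: letters A→D make it a fourth; 4 semitones makes it diminished.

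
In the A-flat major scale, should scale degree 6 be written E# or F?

F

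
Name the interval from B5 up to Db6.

diminished third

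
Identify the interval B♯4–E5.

diminished fourth

The letter names run B→E, a span of 3 letter steps, so the interval is some kind of fourth.
B# to E is 4 semitones. A perfect fourth is 5, so 4 makes it diminished.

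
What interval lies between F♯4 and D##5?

augmented sixth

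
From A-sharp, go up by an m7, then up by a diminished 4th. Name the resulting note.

C

A minor seventh up from A# is G# (letter G, 10 semitones up).
A diminished fourth up from G# is C (letter C, 4 semitones up).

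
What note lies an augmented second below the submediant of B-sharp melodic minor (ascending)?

F#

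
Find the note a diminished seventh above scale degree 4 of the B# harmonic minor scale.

Scale degree 4 of B# harmonic minor is E#.
A diminished seventh (9 semitones) above E# lands on the letter D, giving D.

D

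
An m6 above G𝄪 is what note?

E#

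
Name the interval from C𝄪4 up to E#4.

minor third

The letter names run C→E, a span of 2 letter steps, so the interval is some kind of third.
C## to E# is 3 semitones. A major third is 4, so 3 makes it minor.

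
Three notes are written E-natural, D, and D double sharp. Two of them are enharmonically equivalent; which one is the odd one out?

In 12-tone equal temperament, enharmonic equivalents share a pitch class. E is pitch class 4; D is pitch class 2; D## is pitch class 4.
E and D## share pitch class 4, while D is pitch class 2.

D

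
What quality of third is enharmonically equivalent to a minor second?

A minor second spans 1 semitone.
A third spanning 1 semitone is doubly diminished (the major third is 4).

doubly diminished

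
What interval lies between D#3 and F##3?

major third

Counting letters D–E–F gives a third.
D#→F## = 4 semitones, exactly the major third.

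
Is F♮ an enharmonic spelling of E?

No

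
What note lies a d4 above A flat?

Dbb

A fourth above A lands on the letter D.
A diminished fourth spans 4 semitones, so Ab moves to pitch class 0. On the letter D that is Dbb.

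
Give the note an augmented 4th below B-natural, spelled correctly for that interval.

A fourth below B lands on the letter F.
An augmented fourth spans 6 semitones, so B moves to pitch class 5. On the letter F that is F.

F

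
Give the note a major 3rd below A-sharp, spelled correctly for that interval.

A third below A lands on the letter F.
A major third spans 4 semitones, so A# moves to pitch class 6. On the letter F that is F#.

F#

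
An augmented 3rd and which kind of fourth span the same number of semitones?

An augmented third spans 5 semitones.
A fourth spanning 5 semitones is perfect (the perfect fourth is 5).

perfect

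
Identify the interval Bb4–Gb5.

minor sixth

The letter names run B→G, a span of 5 letter steps, so the interval is some kind of sixth.
Bb to Gb is 8 semitones. A major sixth is 9, so 8 makes it minor.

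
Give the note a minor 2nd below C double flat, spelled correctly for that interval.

A second below C lands on the letter B.
A minor second spans 1 semitone, so Cbb moves to pitch class 9. On the letter B that is Bbb.

Bbb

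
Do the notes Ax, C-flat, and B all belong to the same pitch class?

Yes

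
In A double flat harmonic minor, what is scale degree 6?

Fbb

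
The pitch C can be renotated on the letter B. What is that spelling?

C is pitch class 0. The letter B alone is pitch class 11.
To reach pitch class 0 from B requires an offset of +1 semitone, i.e. sharp: B#.

B#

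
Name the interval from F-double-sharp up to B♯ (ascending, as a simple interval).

perfect fourth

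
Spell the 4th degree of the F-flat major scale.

Degree 4 takes the letter 3 steps above F, which is B.
In major, degree 4 sits 5 semitones above the tonic. Fb + 5 semitones is pitch class 9, spelled on B as Bbb.

Bbb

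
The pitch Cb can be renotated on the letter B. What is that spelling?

B

Plain B sits at the same pitch as Cb, so on the letter B the same pitch needs a natural: B.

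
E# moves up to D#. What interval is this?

The letter names run E→D, a span of 6 letter steps, so the interval is some kind of seventh.
E# to D# is 10 semitones. A major seventh is 11, so 10 makes it minor.

minor seventh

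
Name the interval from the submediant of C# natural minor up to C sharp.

major third

The submediant of C# natural minor is A.
A up to C#: letters A→C make it a third; 4 semitones makes it major.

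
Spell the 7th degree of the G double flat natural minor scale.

Fbb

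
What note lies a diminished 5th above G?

A fifth above G lands on the letter D.
A diminished fifth spans 6 semitones, so G moves to pitch class 1. On the letter D that is Db.

Db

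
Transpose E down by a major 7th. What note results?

E down a major seventh is F, so the target letter is F.
From E, a major seventh is 11 semitones down: F.

F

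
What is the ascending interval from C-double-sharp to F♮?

The letter names run C→F, a span of 3 letter steps, so the interval is some kind of fourth.
C## to F is 3 semitones. A perfect fourth is 5, so 3 makes it doubly diminished.

doubly diminished fourth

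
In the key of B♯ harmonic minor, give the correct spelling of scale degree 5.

F##

Degree 5 takes the letter 4 steps above B, which is F.
In harmonic minor, degree 5 sits 7 semitones above the tonic. B# + 7 semitones is pitch class 7, spelled on F as F##.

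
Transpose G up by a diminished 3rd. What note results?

Bbb

A third above G lands on the letter B.
A diminished third spans 2 semitones, so G moves to pitch class 9. On the letter B that is Bbb.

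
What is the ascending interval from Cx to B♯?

The letter names run C→B, a span of 6 letter steps, so the interval is some kind of seventh.
C## to B# is 10 semitones. A major seventh is 11, so 10 makes it minor.

minor seventh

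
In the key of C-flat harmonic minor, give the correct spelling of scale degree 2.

Db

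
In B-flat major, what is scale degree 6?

G

The Bb major scale runs Bb C D Eb F G A.
Degree 6 is G.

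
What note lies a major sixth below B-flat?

A sixth below B lands on the letter D.
A major sixth spans 9 semitones, so Bb moves to pitch class 1. On the letter D that is Db.

Db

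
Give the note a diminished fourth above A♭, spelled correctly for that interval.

Dbb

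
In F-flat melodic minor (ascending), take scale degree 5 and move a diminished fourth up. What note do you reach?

Scale degree 5 of Fb melodic minor (ascending) is Cb.
A diminished fourth (4 semitones) above Cb lands on the letter F, giving Fbb.

Fbb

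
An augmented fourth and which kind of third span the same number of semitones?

doubly augmented

An augmented fourth spans 6 semitones.
A third spanning 6 semitones is doubly augmented (the major third is 4).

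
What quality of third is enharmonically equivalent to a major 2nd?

A major second spans 2 semitones.
A third spanning 2 semitones is diminished (the major third is 4).

diminished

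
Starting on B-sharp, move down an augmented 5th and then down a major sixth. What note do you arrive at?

An augmented fifth down from B# is E (letter E, 8 semitones down).
A major sixth down from E is G (letter G, 9 semitones down).

G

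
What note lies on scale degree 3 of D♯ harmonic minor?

The D# harmonic minor scale runs D# E# F# G# A# B C##.
Degree 3 is F#.

F#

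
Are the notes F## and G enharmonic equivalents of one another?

Yes

F## is pitch class 7; G is pitch class 7.
All spellings map to pitch class 7, so they are enharmonically equivalent.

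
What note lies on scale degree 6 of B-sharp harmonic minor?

G#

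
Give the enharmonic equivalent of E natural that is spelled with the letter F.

Fb

Plain F sits 1 semitone above E, so on the letter F the same pitch needs a flat: Fb.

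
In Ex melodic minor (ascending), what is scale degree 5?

B##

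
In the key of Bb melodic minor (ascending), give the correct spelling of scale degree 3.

Db

Degree 3 takes the letter 2 steps above B, which is D.
In melodic minor (ascending), degree 3 sits 3 semitones above the tonic. Bb + 3 semitones is pitch class 1, spelled on D as Db.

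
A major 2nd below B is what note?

A

B down a major second is A, so the target letter is A.
From B, a major second is 2 semitones down: A.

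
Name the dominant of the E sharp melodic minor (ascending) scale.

B#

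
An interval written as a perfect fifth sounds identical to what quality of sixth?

diminished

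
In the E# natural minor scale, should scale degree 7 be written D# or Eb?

Each scale degree takes a distinct letter name. Degree 7 of a scale on E must use the letter D.
D# and Eb are enharmonically the same pitch, but only D# uses the letter D, so it is the correct spelling here.

D#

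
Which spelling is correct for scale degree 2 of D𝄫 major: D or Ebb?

Each scale degree takes a distinct letter name. Degree 2 of a scale on D must use the letter E.
Ebb and D are enharmonically the same pitch, but only Ebb uses the letter E, so it is the correct spelling here.

Ebb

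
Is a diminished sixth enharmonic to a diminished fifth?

No

A diminished sixth spans 7 semitones; a diminished fifth spans 6.
The spans differ, so they are not enharmonic equivalents.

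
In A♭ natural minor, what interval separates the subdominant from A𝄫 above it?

diminished fifth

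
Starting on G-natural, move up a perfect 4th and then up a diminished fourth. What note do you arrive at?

A perfect fourth up from G is C (letter C, 5 semitones up).
A diminished fourth up from C is Fb (letter F, 4 semitones up).

Fb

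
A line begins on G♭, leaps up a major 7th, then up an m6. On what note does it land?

A major seventh up from Gb is F (letter F, 11 semitones up).
A minor sixth up from F is Db (letter D, 8 semitones up).

Db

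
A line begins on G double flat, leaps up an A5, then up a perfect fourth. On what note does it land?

An augmented fifth up from Gbb is Db (letter D, 8 semitones up).
A perfect fourth up from Db is Gb (letter G, 5 semitones up).

Gb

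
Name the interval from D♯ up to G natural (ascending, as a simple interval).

Counting letters D–E–F–G gives a fourth.
D#→G = 4 semitones, 1 narrower than the perfect fourth (5), so diminished.

diminished fourth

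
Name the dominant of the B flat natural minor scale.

F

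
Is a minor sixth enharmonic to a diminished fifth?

No

A minor sixth spans 8 semitones; a diminished fifth spans 6.
The spans differ, so they are not enharmonic equivalents.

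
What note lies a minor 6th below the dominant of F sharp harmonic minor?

E#

The dominant of F# harmonic minor is C#.
A minor sixth (8 semitones) below C# lands on the letter E, giving E#.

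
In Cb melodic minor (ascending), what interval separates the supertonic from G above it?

augmented fourth

The supertonic of Cb melodic minor (ascending) is Db.
Db up to G: letters D→G make it a fourth; 6 semitones makes it augmented.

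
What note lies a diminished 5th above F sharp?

F up a perfect fifth is C, so the target letter is C.
From F#, a diminished fifth is 6 semitones up: C.

C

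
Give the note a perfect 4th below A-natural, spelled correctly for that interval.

E

A fourth below A lands on the letter E.
A perfect fourth spans 5 semitones, so A moves to pitch class 4. On the letter E that is E.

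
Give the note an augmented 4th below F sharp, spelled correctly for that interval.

F down a perfect fourth is C, so the target letter is C.
From F#, an augmented fourth is 6 semitones down: C.

C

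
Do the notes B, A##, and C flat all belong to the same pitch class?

Yes

B is pitch class 11; A## is pitch class 11; Cb is pitch class 11.
All spellings map to pitch class 11, so they are enharmonically equivalent.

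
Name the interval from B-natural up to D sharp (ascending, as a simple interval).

major third

The letter names run B→D, a span of 2 letter steps, so the interval is some kind of third.
B to D# is 4 semitones. A major third is 4, so 4 makes it major.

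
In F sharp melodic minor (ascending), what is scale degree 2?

Degree 2 takes the letter 1 step above F, which is G.
In melodic minor (ascending), degree 2 sits 2 semitones above the tonic. F# + 2 semitones is pitch class 8, spelled on G as G#.

G#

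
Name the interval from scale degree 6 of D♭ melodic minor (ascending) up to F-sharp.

augmented fifth

Scale degree 6 of Db melodic minor (ascending) is Bb.
Bb up to F#: letters B→F make it a fifth; 8 semitones makes it augmented.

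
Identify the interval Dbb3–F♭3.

major third

The letter names run D→F, a span of 2 letter steps, so the interval is some kind of third.
Dbb to Fb is 4 semitones. A major third is 4, so 4 makes it major.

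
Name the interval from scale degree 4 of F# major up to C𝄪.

augmented second

Scale degree 4 of F# major is B.
B up to C##: letters B→C make it a second; 3 semitones makes it augmented.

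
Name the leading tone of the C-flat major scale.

Bb

The Cb major scale runs Cb Db Eb Fb Gb Ab Bb.
Degree 7 is Bb.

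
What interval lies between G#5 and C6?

diminished fourth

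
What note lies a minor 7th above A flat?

A seventh above A lands on the letter G.
A minor seventh spans 10 semitones, so Ab moves to pitch class 6. On the letter G that is Gb.

Gb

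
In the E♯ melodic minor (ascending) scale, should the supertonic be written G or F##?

F##

Each scale degree takes a distinct letter name. Degree 2 of a scale on E must use the letter F.
F## and G are enharmonically the same pitch, but only F## uses the letter F, so it is the correct spelling here.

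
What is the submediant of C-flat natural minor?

Abb

The Cb natural minor scale runs Cb Db Ebb Fb Gb Abb Bbb.
Degree 6 is Abb.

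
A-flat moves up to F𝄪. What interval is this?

The letter names run A→F, a span of 5 letter steps, so the interval is some kind of sixth.
Ab to F## is 11 semitones. A major sixth is 9, so 11 makes it doubly augmented.

doubly augmented sixth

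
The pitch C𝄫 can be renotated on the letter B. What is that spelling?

Cbb is pitch class 10. The letter B alone is pitch class 11.
To reach pitch class 10 from B requires an offset of -1 semitone, i.e. flat: Bb.

Bb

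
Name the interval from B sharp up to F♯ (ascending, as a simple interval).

The letter names run B→F, a span of 4 letter steps, so the interval is some kind of fifth.
B# to F# is 6 semitones. A perfect fifth is 7, so 6 makes it diminished.

diminished fifth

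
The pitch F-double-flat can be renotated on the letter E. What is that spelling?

Fbb is pitch class 3. The letter E alone is pitch class 4.
To reach pitch class 3 from E requires an offset of -1 semitone, i.e. flat: Eb.

Eb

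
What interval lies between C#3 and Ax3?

augmented sixth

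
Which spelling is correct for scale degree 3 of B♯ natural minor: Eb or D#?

D#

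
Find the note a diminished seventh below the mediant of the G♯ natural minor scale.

C##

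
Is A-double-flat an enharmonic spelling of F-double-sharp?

Abb is pitch class 7; F## is pitch class 7.
All spellings map to pitch class 7, so they are enharmonically equivalent.

Yes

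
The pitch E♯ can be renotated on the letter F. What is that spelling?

Plain F sits at the same pitch as E#, so on the letter F the same pitch needs a natural: F.

F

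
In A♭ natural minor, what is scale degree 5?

Eb

The Ab natural minor scale runs Ab Bb Cb Db Eb Fb Gb.
Degree 5 is Eb.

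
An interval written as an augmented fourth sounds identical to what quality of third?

doubly augmented

An augmented fourth spans 6 semitones.
A third spanning 6 semitones is doubly augmented (the major third is 4).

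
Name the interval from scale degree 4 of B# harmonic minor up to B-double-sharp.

Scale degree 4 of B# harmonic minor is E#.
E# up to B##: letters E→B make it a fifth; 8 semitones makes it augmented.

augmented fifth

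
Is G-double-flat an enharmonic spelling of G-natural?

Gbb is pitch class 5; G is pitch class 7.
The pitch classes differ (5 vs. 7), so they are not enharmonic equivalents.

No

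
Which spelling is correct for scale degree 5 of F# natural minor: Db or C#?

C#

Each scale degree takes a distinct letter name. Degree 5 of a scale on F must use the letter C.
C# and Db are enharmonically the same pitch, but only C# uses the letter C, so it is the correct spelling here.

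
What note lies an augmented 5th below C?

Fb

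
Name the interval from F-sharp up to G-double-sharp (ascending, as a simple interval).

augmented second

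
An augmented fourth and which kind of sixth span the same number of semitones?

An augmented fourth spans 6 semitones.
A sixth spanning 6 semitones is doubly diminished (the major sixth is 9).

doubly diminished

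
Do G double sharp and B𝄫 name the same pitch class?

G## is pitch class 9; Bbb is pitch class 9.
All spellings map to pitch class 9, so they are enharmonically equivalent.

Yes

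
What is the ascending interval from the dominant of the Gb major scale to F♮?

The dominant of Gb major is Db.
Db up to F: letters D→F make it a third; 4 semitones makes it major.

major third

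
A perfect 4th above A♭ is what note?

A fourth above A lands on the letter D.
A perfect fourth spans 5 semitones, so Ab moves to pitch class 1. On the letter D that is Db.

Db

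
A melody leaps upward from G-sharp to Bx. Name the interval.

augmented third

Counting letters G–A–B gives a third.
G#→B## = 5 semitones, 1 wider than the major third (4), so augmented.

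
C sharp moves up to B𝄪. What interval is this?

Counting letters C–D–E–F–G–A–B gives a seventh.
C#→B## = 12 semitones, 1 wider than the major seventh (11), so augmented.

augmented seventh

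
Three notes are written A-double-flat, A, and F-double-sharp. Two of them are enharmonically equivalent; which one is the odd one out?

In 12-tone equal temperament, enharmonic equivalents share a pitch class. Abb is pitch class 7; A is pitch class 9; F## is pitch class 7.
Abb and F## share pitch class 7, while A is pitch class 9.

A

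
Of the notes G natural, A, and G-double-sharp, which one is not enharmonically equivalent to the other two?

G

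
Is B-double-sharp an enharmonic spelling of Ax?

Two spellings are enharmonically equivalent only if they share a pitch class.
Here B## → 1, A## → 11; 1 ≠ 11, so they are not.

No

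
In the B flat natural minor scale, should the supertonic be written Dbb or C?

C

Each scale degree takes a distinct letter name. Degree 2 of a scale on B must use the letter C.
C and Dbb are enharmonically the same pitch, but only C uses the letter C, so it is the correct spelling here.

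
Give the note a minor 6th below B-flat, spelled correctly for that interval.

B down a major sixth is D, so the target letter is D.
From Bb, a minor sixth is 8 semitones down: D.

D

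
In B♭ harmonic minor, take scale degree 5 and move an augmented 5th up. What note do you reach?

Scale degree 5 of Bb harmonic minor is F.
An augmented fifth (8 semitones) above F lands on the letter C, giving C#.

C#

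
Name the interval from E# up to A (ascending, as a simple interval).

diminished fourth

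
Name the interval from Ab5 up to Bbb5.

minor second

The letter names run A→B, a span of 1 letter step, so the interval is some kind of second.
Ab to Bbb is 1 semitone. A major second is 2, so 1 makes it minor.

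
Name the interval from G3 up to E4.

Counting letters G–A–B–C–D–E gives a sixth.
G→E = 9 semitones, exactly the major sixth.

major sixth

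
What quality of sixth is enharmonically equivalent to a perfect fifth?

diminished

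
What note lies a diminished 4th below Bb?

F#

A fourth below B lands on the letter F.
A diminished fourth spans 4 semitones, so Bb moves to pitch class 6. On the letter F that is F#.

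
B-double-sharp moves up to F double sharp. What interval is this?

The letter names run B→F, a span of 4 letter steps, so the interval is some kind of fifth.
B## to F## is 6 semitones. A perfect fifth is 7, so 6 makes it diminished.

diminished fifth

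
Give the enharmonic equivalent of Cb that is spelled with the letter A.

A##

Plain A sits 2 semitones below Cb, so on the letter A the same pitch needs a double sharp: A##.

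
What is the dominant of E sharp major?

B#

Degree 5 takes the letter 4 steps above E, which is B.
In major, degree 5 sits 7 semitones above the tonic. E# + 7 semitones is pitch class 0, spelled on B as B#.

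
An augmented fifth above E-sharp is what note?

A fifth above E lands on the letter B.
An augmented fifth spans 8 semitones, so E# moves to pitch class 1. On the letter B that is B##.

B##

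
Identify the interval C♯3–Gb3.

doubly diminished fifth

Counting letters C–D–E–F–G gives a fifth.
C#→Gb = 5 semitones, 2 narrower than the perfect fifth (7), so doubly diminished.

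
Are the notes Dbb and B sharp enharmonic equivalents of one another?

Yes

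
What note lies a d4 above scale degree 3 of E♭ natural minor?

Scale degree 3 of Eb natural minor is Gb.
A diminished fourth (4 semitones) above Gb lands on the letter C, giving Cbb.

Cbb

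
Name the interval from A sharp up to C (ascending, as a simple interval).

diminished third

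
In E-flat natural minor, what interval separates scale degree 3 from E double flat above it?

Scale degree 3 of Eb natural minor is Gb.
Gb up to Ebb: letters G→E make it a sixth; 8 semitones makes it minor.

minor sixth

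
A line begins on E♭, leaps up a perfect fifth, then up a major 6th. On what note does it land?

G

A perfect fifth up from Eb is Bb (letter B, 7 semitones up).
A major sixth up from Bb is G (letter G, 9 semitones up).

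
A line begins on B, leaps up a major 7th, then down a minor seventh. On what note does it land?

A major seventh up from B is A# (letter A, 11 semitones up).
A minor seventh down from A# is B# (letter B, 10 semitones down).

B#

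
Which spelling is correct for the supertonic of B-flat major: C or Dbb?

Each scale degree takes a distinct letter name. Degree 2 of a scale on B must use the letter C.
C and Dbb are enharmonically the same pitch, but only C uses the letter C, so it is the correct spelling here.

C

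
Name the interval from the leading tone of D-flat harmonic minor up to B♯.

augmented seventh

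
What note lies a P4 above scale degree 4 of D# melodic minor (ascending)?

Scale degree 4 of D# melodic minor (ascending) is G#.
A perfect fourth (5 semitones) above G# lands on the letter C, giving C#.

C#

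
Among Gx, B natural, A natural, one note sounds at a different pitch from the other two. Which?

B

In 12-tone equal temperament, enharmonic equivalents share a pitch class. G## is pitch class 9; B is pitch class 11; A is pitch class 9.
G## and A share pitch class 9, while B is pitch class 11.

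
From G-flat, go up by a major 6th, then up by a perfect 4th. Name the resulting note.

A major sixth up from Gb is Eb (letter E, 9 semitones up).
A perfect fourth up from Eb is Ab (letter A, 5 semitones up).

Ab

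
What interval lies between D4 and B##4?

Counting letters D–E–F–G–A–B gives a sixth.
D→B## = 11 semitones, 2 wider than the major sixth (9), so doubly augmented.

doubly augmented sixth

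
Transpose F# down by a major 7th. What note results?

G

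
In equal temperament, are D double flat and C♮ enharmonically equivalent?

Dbb is pitch class 0; C is pitch class 0.
All spellings map to pitch class 0, so they are enharmonically equivalent.

Yes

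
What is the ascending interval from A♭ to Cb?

The letter names run A→C, a span of 2 letter steps, so the interval is some kind of third.
Ab to Cb is 3 semitones. A major third is 4, so 3 makes it minor.

minor third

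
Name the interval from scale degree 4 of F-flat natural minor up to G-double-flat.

minor sixth

Scale degree 4 of Fb natural minor is Bbb.
Bbb up to Gbb: letters B→G make it a sixth; 8 semitones makes it minor.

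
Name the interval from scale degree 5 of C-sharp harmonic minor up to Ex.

augmented sixth

Scale degree 5 of C# harmonic minor is G#.
G# up to E##: letters G→E make it a sixth; 10 semitones makes it augmented.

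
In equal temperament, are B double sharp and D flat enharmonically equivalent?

B## = pitch class 1 and Db = pitch class 1 — the same pitch class, so they are enharmonic equivalents.

Yes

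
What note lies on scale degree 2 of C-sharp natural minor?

D#

Degree 2 takes the letter 1 step above C, which is D.
In natural minor, degree 2 sits 2 semitones above the tonic. C# + 2 semitones is pitch class 3, spelled on D as D#.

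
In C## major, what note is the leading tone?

The C## major scale runs C## D## E## F## G## A## B##.
Degree 7 is B##.

B##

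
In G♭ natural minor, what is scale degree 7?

Fb

The Gb natural minor scale runs Gb Ab Bbb Cb Db Ebb Fb.
Degree 7 is Fb.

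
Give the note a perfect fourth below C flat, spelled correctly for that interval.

A fourth below C lands on the letter G.
A perfect fourth spans 5 semitones, so Cb moves to pitch class 6. On the letter G that is Gb.

Gb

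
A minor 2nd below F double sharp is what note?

E##

A second below F lands on the letter E.
A minor second spans 1 semitone, so F## moves to pitch class 6. On the letter E that is E##.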